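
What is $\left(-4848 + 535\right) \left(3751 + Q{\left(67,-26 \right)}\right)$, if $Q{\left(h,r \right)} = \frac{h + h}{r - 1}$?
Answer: $- \frac{436229759}{27} \approx -1.6157 \cdot 10^{7}$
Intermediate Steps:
$Q{\left(h,r \right)} = \frac{2 h}{-1 + r}$
$\left(-4848 + 535\right) \left(3751 + Q{\left(67,-26 \right)}\right) = \left(-4848 + 535\right) \left(3751 + 2 \cdot 67 \frac{1}{-1 - 26}\right) = - 4313 \left(3751 + 2 \cdot 67 \frac{1}{-27}\right) = - 4313 \left(3751 + 2 \cdot 67 \left(- \frac{1}{27}\right)\right) = - 4313 \left(3751 - \frac{134}{27}\right) = \left(-4313\right) \frac{101143}{27} = - \frac{436229759}{27}$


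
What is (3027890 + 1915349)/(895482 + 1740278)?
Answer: 4943239/2635760 ≈ 1.8755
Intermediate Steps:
(3027890 + 1915349)/(895482 + 1740278) = 4943239/2635760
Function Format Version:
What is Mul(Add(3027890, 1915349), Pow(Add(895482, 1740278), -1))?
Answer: Rational(4943239, 2635760) ≈ 1.8755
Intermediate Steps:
Mul(Add(3027890, 1915349), Pow(Add(895482, 1740278), -1)) = Mul(4943239, Pow(2635760, -1)) = Mul(4943239, Rational(1, 2635760)) = Rational(4943239, 2635760)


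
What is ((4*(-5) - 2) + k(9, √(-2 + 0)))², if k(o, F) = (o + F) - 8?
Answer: (21 - I*√2)² ≈ 439.0 - 59.397*I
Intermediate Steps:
k(o, F) = -8 + F + o (k(o, F) = (F + o) - 8 = -8 + F + o)
((4*(-5) - 2) + k(9, √(-2 + 0)))² = ((4*(-5) - 2) + (-8 + √(-2 + 0) + 9))² = ((-20 - 2) + (-8 + √(-2) + 9))² = (-22 + (-8 + I*√2 + 9))² = (-22 + (1 + I*√2))² = (-21 + I*√2)²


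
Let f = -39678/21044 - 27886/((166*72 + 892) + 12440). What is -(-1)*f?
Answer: -99378221/33254781 ≈ -2.9884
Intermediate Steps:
f = -99378221/33254781 (f = -39678*1/21044 - 27886/((11952 + 892) + 12440) = -19839/10522 - 27886/(12844 + 12440) = -19839/10522 - 27886/25284 = -19839/10522 - 27886*1/25284 = -19839/10522 - 13943/12642 = -99378221/33254781 ≈ -2.9884)
-(-1)*f = -(-1)*(-99378221)/33254781 = -1*99378221/33254781 = -99378221/33254781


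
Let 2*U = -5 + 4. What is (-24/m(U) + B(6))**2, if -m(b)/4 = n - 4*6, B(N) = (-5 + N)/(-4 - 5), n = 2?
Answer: 1444/9801 ≈ 0.14733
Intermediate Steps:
B(N) = 5/9 - N/9 (B(N) = (-5 + N)/(-9) = (-5 + N)*(-1/9) = 5/9 - N/9)
U = -1/2 (U = (-5 + 4)/2 = (1/2)*(-1) = -1/2 ≈ -0.50000)
m(b) = 88 (m(b) = -4*(2 - 4*6) = -4*(2 - 24) = -4*(-22) = 88)
(-24/m(U) + B(6))**2 = (-24/88 + (5/9 - 1/9*6))**2 = (-24*1/88 + (5/9 - 2/3))**2 = (-3/11 - 1/9)**2 = (-38/99)**2 = 1444/9801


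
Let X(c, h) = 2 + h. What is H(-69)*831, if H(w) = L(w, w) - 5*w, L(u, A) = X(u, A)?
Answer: 231018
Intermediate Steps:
L(u, A) = 2 + A
H(w) = 2 - 4*w (H(w) = (2 + w) - 5*w = 2 - 4*w)
H(-69)*831 = (2 - 4*(-69))*831 = (2 + 276)*831 = 278*831 = 231018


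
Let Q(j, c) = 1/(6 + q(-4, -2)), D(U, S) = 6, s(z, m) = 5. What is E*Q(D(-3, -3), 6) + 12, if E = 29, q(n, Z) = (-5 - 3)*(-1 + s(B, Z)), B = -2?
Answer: 283/26 ≈ 10.885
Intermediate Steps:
q(n, Z) = -32 (q(n, Z) = (-5 - 3)*(-1 + 5) = -8*4 = -32)
Q(j, c) = -1/26 (Q(j, c) = 1/(6 - 32) = 1/(-26) = -1/26)
E*Q(D(-3, -3), 6) + 12 = 29*(-1/26) + 12 = -29/26 + 12 = 283/26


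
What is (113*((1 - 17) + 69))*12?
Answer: 71868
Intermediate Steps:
(113*((1 - 17) + 69))*12 = (113*(-16 + 69))*12 = (113*53)*12 = 5989*12 = 71868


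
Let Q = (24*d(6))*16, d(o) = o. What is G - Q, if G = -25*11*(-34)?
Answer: 7046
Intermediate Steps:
G = 9350 (G = -275*(-34) = 9350)
Q = 2304 (Q = (24*6)*16 = 144*16 = 2304)
G - Q = 9350 - 1*2304 = 9350 - 2304 = 7046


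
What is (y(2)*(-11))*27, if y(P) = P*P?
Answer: -1188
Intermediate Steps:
y(P) = P²
(y(2)*(-11))*27 = (2²*(-11))*27 = (4*(-11))*27 = -44*27 = -1188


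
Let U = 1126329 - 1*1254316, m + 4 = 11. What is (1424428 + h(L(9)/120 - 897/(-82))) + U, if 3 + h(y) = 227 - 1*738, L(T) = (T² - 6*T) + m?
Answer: 1295927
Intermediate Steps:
m = 7 (m = -4 + 11 = 7)
L(T) = 7 + T² - 6*T (L(T) = (T² - 6*T) + 7 = 7 + T² - 6*T)
U = -127987 (U = 1126329 - 1254316 = -127987)
h(y) = -514 (h(y) = -3 + (227 - 1*738) = -3 + (227 - 738) = -3 - 511 = -514)
(1424428 + h(L(9)/120 - 897/(-82))) + U = (1424428 - 514) - 127987 = 1423914 - 127987 = 1295927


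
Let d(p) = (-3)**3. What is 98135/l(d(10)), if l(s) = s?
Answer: -98135/27 ≈ -3634.6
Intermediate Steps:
d(p) = -27
98135/l(d(10)) = 98135/(-27) = 98135*(-1/27) = -98135/27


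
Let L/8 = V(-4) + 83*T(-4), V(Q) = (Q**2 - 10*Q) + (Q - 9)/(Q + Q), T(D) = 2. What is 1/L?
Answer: 1/1789 ≈ 0.00055897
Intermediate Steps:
V(Q) = Q**2 - 10*Q + (-9 + Q)/(2*Q) (V(Q) = (Q**2 - 10*Q) + (-9 + Q)/((2*Q)) = (Q**2 - 10*Q) + (-9 + Q)*(1/(2*Q)) = (Q**2 - 10*Q) + (-9 + Q)/(2*Q) = Q**2 - 10*Q + (-9 + Q)/(2*Q))
L = 1789 (L = 8*((1/2 + (-4)**2 - 10*(-4) - 9/2/(-4)) + 83*2) = 8*((1/2 + 16 + 40 - 9/2*(-1/4)) + 166) = 8*((1/2 + 16 + 40 + 9/8) + 166) = 8*(461/8 + 166) = 8*(1789/8) = 1789)
1/L = 1/1789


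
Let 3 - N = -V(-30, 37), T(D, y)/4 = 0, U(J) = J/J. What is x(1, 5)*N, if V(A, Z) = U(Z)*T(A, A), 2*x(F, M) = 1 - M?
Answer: -6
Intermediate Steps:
U(J) = 1
T(D, y) = 0 (T(D, y) = 4*0 = 0)
x(F, M) = ½ - M/2 (x(F, M) = (1 - M)/2 = ½ - M/2)
V(A, Z) = 0 (V(A, Z) = 1*0 = 0)
N = 3 (N = 3 - (-1)*0 = 3 - 1*0 = 3 + 0 = 3)
x(1, 5)*N = (½ - ½*5)*3 = (½ - 5/2)*3 = -2*3 = -6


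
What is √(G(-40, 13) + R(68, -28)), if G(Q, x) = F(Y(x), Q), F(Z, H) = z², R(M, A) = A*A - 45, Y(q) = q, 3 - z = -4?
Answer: 2*√197 ≈ 28.071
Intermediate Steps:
z = 7 (z = 3 - 1*(-4) = 3 + 4 = 7)
R(M, A) = -45 + A² (R(M, A) = A² - 45 = -45 + A²)
F(Z, H) = 49 (F(Z, H) = 7² = 49)
G(Q, x) = 49
√(G(-40, 13) + R(68, -28)) = √(49 + (-45 + (-28)²)) = √(49 + (-45 + 784)) = √(49 + 739) = √788 = 2*√197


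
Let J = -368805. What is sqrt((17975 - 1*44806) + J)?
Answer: 2*I*sqrt(98909) ≈ 629.0*I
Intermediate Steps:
sqrt((17975 - 1*44806) + J) = sqrt((17975 - 1*44806) - 368805) = sqrt((17975 - 44806) - 368805) = sqrt(-26831 - 368805) = sqrt(-395636) = 2*I*sqrt(98909)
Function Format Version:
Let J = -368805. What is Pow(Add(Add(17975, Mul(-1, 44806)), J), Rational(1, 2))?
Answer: Mul(2, I, Pow(98909, Rational(1, 2))) ≈ Mul(629.00, I)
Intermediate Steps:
Pow(Add(Add(17975, Mul(-1, 44806)), J), Rational(1, 2)) = Pow(Add(Add(17975, Mul(-1, 44806)), -368805), Rational(1, 2)) = Pow(Add(Add(17975, -44806), -368805), Rational(1, 2)) = Pow(Add(-26831, -368805), Rational(1, 2)) = Pow(-395636, Rational(1, 2)) = Mul(2, I, Pow(98909, Rational(1, 2)))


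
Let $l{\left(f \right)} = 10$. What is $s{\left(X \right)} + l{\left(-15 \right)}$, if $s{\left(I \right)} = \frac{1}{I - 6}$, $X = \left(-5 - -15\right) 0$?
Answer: $\frac{59}{6} \approx 9.8333$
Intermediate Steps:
$X = 0$ ($X = \left(-5 + 15\right) 0 = 10 \cdot 0 = 0$)
$s{\left(I \right)} = \frac{1}{-6 + I}$
$s{\left(X \right)} + l{\left(-15 \right)} = \frac{1}{-6 + 0} + 10 = \frac{1}{-6} + 10 = - \frac{1}{6} + 10 = \frac{59}{6}$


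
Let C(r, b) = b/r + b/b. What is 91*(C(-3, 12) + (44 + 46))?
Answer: 7917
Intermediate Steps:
C(r, b) = 1 + b/r (C(r, b) = b/r + 1 = 1 + b/r)
91*(C(-3, 12) + (44 + 46)) = 91*((12 - 3)/(-3) + (44 + 46)) = 91*(-⅓*9 + 90) = 91*(-3 + 90) = 91*87 = 7917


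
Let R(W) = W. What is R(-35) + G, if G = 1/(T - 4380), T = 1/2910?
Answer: -446105875/12745799 ≈ -35.000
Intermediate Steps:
T = 1/2910 ≈ 0.00034364
G = -2910/12745799 (G = 1/(1/2910 - 4380) = 1/(-12745799/2910) = -2910/12745799 ≈ -0.00022831)
R(-35) + G = -35 - 2910/12745799 = -446105875/12745799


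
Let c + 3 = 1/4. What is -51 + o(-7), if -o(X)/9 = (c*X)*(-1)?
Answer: 489/4 ≈ 122.25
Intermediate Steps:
c = -11/4 (c = -3 + 1/4 = -11/4 ≈ -2.7500)
o(X) = -99*X/4 (o(X) = -9*(-11*X/4)*(-1) = -99*X/4)
-51 + o(-7) = -51 - 99/4*(-7) = -51 + 693/4 = 489/4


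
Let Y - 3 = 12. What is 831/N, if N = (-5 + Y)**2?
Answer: 831/100 ≈ 8.3100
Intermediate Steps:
Y = 15 (Y = 3 + 12 = 15)
N = 100 (N = (-5 + 15)**2 = 10**2 = 100)
831/N = 831/100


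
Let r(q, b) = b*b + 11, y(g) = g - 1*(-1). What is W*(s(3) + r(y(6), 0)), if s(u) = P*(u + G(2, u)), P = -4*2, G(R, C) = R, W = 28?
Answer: -812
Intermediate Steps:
P = -8
s(u) = -16 - 8*u (s(u) = -8*(u + 2) = -8*(2 + u) = -16 - 8*u)
y(g) = 1 + g (y(g) = g + 1 = 1 + g)
r(q, b) = 11 + b² (r(q, b) = b² + 11 = 11 + b²)
W*(s(3) + r(y(6), 0)) = 28*((-16 - 8*3) + (11 + 0²)) = 28*((-16 - 24) + (11 + 0)) = 28*(-40 + 11) = 28*(-29) = -812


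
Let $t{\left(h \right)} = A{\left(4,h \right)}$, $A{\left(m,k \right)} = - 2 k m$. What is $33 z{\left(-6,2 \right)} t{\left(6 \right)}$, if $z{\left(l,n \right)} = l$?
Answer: $9504$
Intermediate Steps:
$A{\left(m,k \right)} = - 2 k m$
$t{\left(h \right)} = - 8 h$ ($t{\left(h \right)} = \left(-2\right) h 4 = - 8 h$)
$33 z{\left(-6,2 \right)} t{\left(6 \right)} = 33 \left(-6\right) \left(\left(-8\right) 6\right) = \left(-198\right) \left(-48\right) = 9504$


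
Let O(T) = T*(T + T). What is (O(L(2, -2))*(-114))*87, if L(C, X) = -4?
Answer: -317376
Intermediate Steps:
O(T) = 2*T**2 (O(T) = T*(2*T) = 2*T**2)
(O(L(2, -2))*(-114))*87 = ((2*(-4)**2)*(-114))*87 = ((2*16)*(-114))*87 = (32*(-114))*87 = -3648*87 = -317376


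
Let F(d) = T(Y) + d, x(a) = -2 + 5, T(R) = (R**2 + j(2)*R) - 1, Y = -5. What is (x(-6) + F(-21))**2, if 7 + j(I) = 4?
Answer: 441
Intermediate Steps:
j(I) = -3 (j(I) = -7 + 4 = -3)
T(R) = -1 + R**2 - 3*R (T(R) = (R**2 - 3*R) - 1 = -1 + R**2 - 3*R)
x(a) = 3
F(d) = 39 + d (F(d) = (-1 + (-5)**2 - 3*(-5)) + d = (-1 + 25 + 15) + d = 39 + d)
(x(-6) + F(-21))**2 = (3 + (39 - 21))**2 = (3 + 18)**2 = 21**2 = 441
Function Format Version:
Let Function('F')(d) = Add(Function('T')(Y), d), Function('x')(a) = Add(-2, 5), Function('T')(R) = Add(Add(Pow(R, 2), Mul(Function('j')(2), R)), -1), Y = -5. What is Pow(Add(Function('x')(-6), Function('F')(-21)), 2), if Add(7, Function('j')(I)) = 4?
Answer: 441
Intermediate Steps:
Function('j')(I) = -3 (Function('j')(I) = Add(-7, 4) = -3)
Function('T')(R) = Add(-1, Pow(R, 2), Mul(-3, R)) (Function('T')(R) = Add(Add(Pow(R, 2), Mul(-3, R)), -1) = Add(-1, Pow(R, 2), Mul(-3, R)))
Function('x')(a) = 3
Function('F')(d) = Add(39, d) (Function('F')(d) = Add(Add(-1, Pow(-5, 2), Mul(-3, -5)), d) = Add(Add(-1, 25, 15), d) = Add(39, d))
Pow(Add(Function('x')(-6), Function('F')(-21)), 2) = Pow(Add(3, Add(39, -21)), 2) = Pow(Add(3, 18), 2) = Pow(21, 2) = 441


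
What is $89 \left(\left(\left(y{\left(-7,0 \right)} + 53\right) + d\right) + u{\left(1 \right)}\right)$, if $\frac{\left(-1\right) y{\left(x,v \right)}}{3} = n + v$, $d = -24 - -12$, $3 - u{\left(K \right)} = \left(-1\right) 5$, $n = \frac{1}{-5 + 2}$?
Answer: $4450$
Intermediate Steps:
$n = - \frac{1}{3}$ ($n = \frac{1}{-3} = - \frac{1}{3} \approx -0.33333$)
$u{\left(K \right)} = 8$ ($u{\left(K \right)} = 3 - \left(-1\right) 5 = 3 - -5 = 3 + 5 = 8$)
$d = -12$ ($d = -24 + 12 = -12$)
$y{\left(x,v \right)} = 1 - 3 v$ ($y{\left(x,v \right)} = - 3 \left(- \frac{1}{3} + v\right) = 1 - 3 v$)
$89 \left(\left(\left(y{\left(-7,0 \right)} + 53\right) + d\right) + u{\left(1 \right)}\right) = 89 \left(\left(\left(\left(1 - 0\right) + 53\right) - 12\right) + 8\right) = 89 \left(\left(\left(\left(1 + 0\right) + 53\right) - 12\right) + 8\right) = 89 \left(\left(\left(1 + 53\right) - 12\right) + 8\right) = 89 \left(\left(54 - 12\right) + 8\right) = 89 \left(42 + 8\right) = 89 \cdot 50 = 4450$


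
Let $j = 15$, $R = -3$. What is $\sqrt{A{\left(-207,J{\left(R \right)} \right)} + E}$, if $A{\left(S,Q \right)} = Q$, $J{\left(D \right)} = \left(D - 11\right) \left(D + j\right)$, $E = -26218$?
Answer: $i \sqrt{26386} \approx 162.44 i$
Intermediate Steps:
$J{\left(D \right)} = \left(-11 + D\right) \left(15 + D\right)$ ($J{\left(D \right)} = \left(D - 11\right) \left(D + 15\right) = \left(-11 + D\right) \left(15 + D\right)$)
$\sqrt{A{\left(-207,J{\left(R \right)} \right)} + E} = \sqrt{\left(-165 + \left(-3\right)^{2} + 4 \left(-3\right)\right) - 26218} = \sqrt{\left(-165 + 9 - 12\right) - 26218} = \sqrt{-168 - 26218} = \sqrt{-26386} = i \sqrt{26386}$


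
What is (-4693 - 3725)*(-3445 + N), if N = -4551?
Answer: 67310328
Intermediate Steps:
(-4693 - 3725)*(-3445 + N) = (-4693 - 3725)*(-3445 - 4551) = -8418*(-7996) = 67310328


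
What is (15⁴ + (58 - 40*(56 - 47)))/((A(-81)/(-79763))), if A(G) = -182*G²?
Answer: 44108939/13122 ≈ 3361.4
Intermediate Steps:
(15⁴ + (58 - 40*(56 - 47)))/((A(-81)/(-79763))) = (15⁴ + (58 - 40*(56 - 47)))/((-182*(-81)²/(-79763))) = (50625 + (58 - 40*9))/((-182*6561*(-1/79763))) = (50625 + (58 - 360))/((-1194102*(-1/79763))) = (50625 - 302)/(1194102/79763) = 50323*(79763/1194102) = 44108939/13122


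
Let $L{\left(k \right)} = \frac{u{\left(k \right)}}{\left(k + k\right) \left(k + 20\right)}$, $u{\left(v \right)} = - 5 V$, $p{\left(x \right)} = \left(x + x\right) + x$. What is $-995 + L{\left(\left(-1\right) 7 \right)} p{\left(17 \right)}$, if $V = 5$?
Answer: $- \frac{179815}{182} \approx -987.99$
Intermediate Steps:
$p{\left(x \right)} = 3 x$ ($p{\left(x \right)} = 2 x + x = 3 x$)
$u{\left(v \right)} = -25$ ($u{\left(v \right)} = \left(-5\right) 5 = -25$)
$L{\left(k \right)} = - \frac{25}{2 k \left(20 + k\right)}$ ($L{\left(k \right)} = - \frac{25}{\left(k + k\right) \left(k + 20\right)} = - \frac{25}{2 k \left(20 + k\right)}$)
$-995 + L{\left(\left(-1\right) 7 \right)} p{\left(17 \right)} = -995 + - \frac{25}{2 \left(\left(-1\right) 7\right) \left(20 - 7\right)} 3 \cdot 17 = -995 + - \frac{25}{2 \left(-7\right) \left(20 - 7\right)} 51 = -995 + \left(- \frac{25}{2}\right) \left(- \frac{1}{7}\right) \frac{1}{13} \cdot 51 = -995 + \frac{25}{182} \cdot 51 = -995 + \frac{1275}{182} = - \frac{179815}{182}$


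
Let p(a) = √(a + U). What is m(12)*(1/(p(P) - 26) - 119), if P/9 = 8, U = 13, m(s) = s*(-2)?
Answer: 562840/197 + 8*√85/197 ≈ 2857.4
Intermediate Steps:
m(s) = -2*s
P = 72 (P = 9*8 = 72)
p(a) = √(13 + a) (p(a) = √(a + 13) = √(13 + a))
m(12)*(1/(p(P) - 26) - 119) = (-2*12)*(1/(√(13 + 72) - 26) - 119) = -24*(1/(√85 - 26) - 119) = -24*(1/(-26 + √85) - 119) = -24*(-119 + 1/(-26 + √85)) = 2856 - 24/(-26 + √85)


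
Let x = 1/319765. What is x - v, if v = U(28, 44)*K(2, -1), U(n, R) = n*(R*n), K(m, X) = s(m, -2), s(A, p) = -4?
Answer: 44122453761/319765 ≈ 1.3798e+5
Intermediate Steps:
K(m, X) = -4
U(n, R) = R*n²
v = -137984 (v = (44*28²)*(-4) = (44*784)*(-4) = 34496*(-4) = -137984)
x = 1/319765 ≈ 3.1273e-6
x - v = 1/319765 - 1*(-137984) = 1/319765 + 137984 = 44122453761/319765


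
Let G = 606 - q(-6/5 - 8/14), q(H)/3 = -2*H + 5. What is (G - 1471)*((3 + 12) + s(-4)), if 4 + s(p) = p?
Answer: -31172/5 ≈ -6234.4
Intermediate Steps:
s(p) = -4 + p
q(H) = 15 - 6*H (q(H) = 3*(-2*H + 5) = 3*(5 - 2*H) = 15 - 6*H)
G = 20313/35 (G = 606 - (15 - 6*(-6/5 - 8/14)) = 606 - (15 - 6*(-6*1/5 - 8*1/14)) = 606 - (15 - 6*(-6/5 - 4/7)) = 606 - (15 - 6*(-62/35)) = 606 - (15 + 372/35) = 606 - 1*897/35 = 606 - 897/35 = 20313/35 ≈ 580.37)
(G - 1471)*((3 + 12) + s(-4)) = (20313/35 - 1471)*((3 + 12) + (-4 - 4)) = -31172*(15 - 8)/35 = -31172/35*7 = -31172/5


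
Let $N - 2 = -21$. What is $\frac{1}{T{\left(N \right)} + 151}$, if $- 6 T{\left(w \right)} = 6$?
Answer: $\frac{1}{150} \approx 0.0066667$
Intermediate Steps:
$N = -19$ ($N = 2 - 21 = -19$)
$T{\left(w \right)} = -1$ ($T{\left(w \right)} = \left(- \frac{1}{6}\right) 6 = -1$)
$\frac{1}{T{\left(N \right)} + 151} = \frac{1}{-1 + 151} = \frac{1}{150}$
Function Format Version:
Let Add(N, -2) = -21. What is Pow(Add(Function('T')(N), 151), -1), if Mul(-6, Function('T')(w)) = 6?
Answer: Rational(1, 150) ≈ 0.0066667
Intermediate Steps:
N = -19 (N = Add(2, -21) = -19)
Function('T')(w) = -1 (Function('T')(w) = Mul(Rational(-1, 6), 6) = -1)
Pow(Add(Function('T')(N), 151), -1) = Pow(Add(-1, 151), -1) = Pow(150, -1) = Rational(1, 150)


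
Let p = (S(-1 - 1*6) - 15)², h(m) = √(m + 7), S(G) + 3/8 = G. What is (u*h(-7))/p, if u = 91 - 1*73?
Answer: 0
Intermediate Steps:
S(G) = -3/8 + G
h(m) = √(7 + m)
u = 18 (u = 91 - 73 = 18)
p = 32041/64 (p = ((-3/8 + (-1 - 1*6)) - 15)² = ((-3/8 + (-1 - 6)) - 15)² = ((-3/8 - 7) - 15)² = (-59/8 - 15)² = (-179/8)² = 32041/64 ≈ 500.64)
(u*h(-7))/p = (18*√(7 - 7))/(32041/64) = (18*√0)*(64/32041) = (18*0)*(64/32041) = 0*(64/32041) = 0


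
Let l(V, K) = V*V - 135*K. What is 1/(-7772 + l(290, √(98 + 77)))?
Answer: 10904/831824887 + 675*√7/5822774209 ≈ 1.3415e-5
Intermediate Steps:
l(V, K) = V² - 135*K
1/(-7772 + l(290, √(98 + 77))) = 1/(-7772 + (290² - 135*√(98 + 77))) = 1/(-7772 + (84100 - 675*√7)) = 1/(76328 - 675*√7)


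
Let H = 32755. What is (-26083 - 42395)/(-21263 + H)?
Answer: -34239/5746 ≈ -5.9588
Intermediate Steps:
(-26083 - 42395)/(-21263 + H) = (-26083 - 42395)/(-21263 + 32755) = -68478/11492 = -68478*1/11492 = -34239/5746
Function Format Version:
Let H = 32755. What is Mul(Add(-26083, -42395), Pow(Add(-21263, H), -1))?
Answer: Rational(-34239, 5746) ≈ -5.9588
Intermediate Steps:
Mul(Add(-26083, -42395), Pow(Add(-21263, H), -1)) = Mul(Add(-26083, -42395), Pow(Add(-21263, 32755), -1)) = Mul(-68478, Pow(11492, -1)) = Mul(-68478, Rational(1, 11492)) = Rational(-34239, 5746)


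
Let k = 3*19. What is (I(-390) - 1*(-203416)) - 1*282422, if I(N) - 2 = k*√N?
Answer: -79004 + 57*I*√390 ≈ -79004.0 + 1125.7*I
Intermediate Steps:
k = 57
I(N) = 2 + 57*√N
(I(-390) - 1*(-203416)) - 1*282422 = ((2 + 57*√(-390)) - 1*(-203416)) - 1*282422 = ((2 + 57*(I*√390)) + 203416) - 282422 = ((2 + 57*I*√390) + 203416) - 282422 = (203418 + 57*I*√390) - 282422 = -79004 + 57*I*√390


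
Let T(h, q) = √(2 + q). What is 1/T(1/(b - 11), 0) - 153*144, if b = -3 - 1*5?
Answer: -22032 + √2/2 ≈ -22031.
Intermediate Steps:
b = -8 (b = -3 - 5 = -8)
1/T(1/(b - 11), 0) - 153*144 = 1/(√(2 + 0)) - 153*144 = 1/(√2) - 22032 = √2/2 - 22032 = -22032 + √2/2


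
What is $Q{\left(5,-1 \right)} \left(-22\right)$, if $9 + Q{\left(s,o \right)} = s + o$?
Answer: $110$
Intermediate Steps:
$Q{\left(s,o \right)} = -9 + o + s$ ($Q{\left(s,o \right)} = -9 + \left(s + o\right) = -9 + \left(o + s\right) = -9 + o + s$)
$Q{\left(5,-1 \right)} \left(-22\right) = \left(-9 - 1 + 5\right) \left(-22\right) = \left(-5\right) \left(-22\right) = 110$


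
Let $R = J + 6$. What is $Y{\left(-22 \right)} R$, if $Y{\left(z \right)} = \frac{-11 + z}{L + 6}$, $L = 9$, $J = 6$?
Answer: $- \frac{132}{5} \approx -26.4$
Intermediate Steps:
$R = 12$ ($R = 6 + 6 = 12$)
$Y{\left(z \right)} = - \frac{11}{15} + \frac{z}{15}$ ($Y{\left(z \right)} = \frac{-11 + z}{9 + 6} = \frac{-11 + z}{15} = \left(-11 + z\right) \frac{1}{15} = - \frac{11}{15} + \frac{z}{15}$)
$Y{\left(-22 \right)} R = \left(- \frac{11}{15} + \frac{1}{15} \left(-22\right)\right) 12 = \left(- \frac{11}{15} - \frac{22}{15}\right) 12 = \left(- \frac{11}{5}\right) 12 = - \frac{132}{5}$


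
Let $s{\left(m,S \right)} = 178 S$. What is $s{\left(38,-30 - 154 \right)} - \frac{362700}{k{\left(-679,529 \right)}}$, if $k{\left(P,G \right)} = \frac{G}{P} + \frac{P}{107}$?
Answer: $\frac{261037967}{14379} \approx 18154.0$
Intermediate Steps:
$k{\left(P,G \right)} = \frac{P}{107} + \frac{G}{P}$ ($k{\left(P,G \right)} = \frac{G}{P} + P \frac{1}{107} = \frac{G}{P} + \frac{P}{107} = \frac{P}{107} + \frac{G}{P}$)
$s{\left(38,-30 - 154 \right)} - \frac{362700}{k{\left(-679,529 \right)}} = 178 \left(-30 - 154\right) - \frac{362700}{\frac{1}{107} \left(-679\right) + \frac{529}{-679}} = 178 \left(-30 - 154\right) - \frac{362700}{- \frac{679}{107} + 529 \left(- \frac{1}{679}\right)} = 178 \left(-184\right) - \frac{362700}{- \frac{679}{107} - \frac{529}{679}} = -32752 - \frac{362700}{- \frac{517644}{72653}} = -32752 - 362700 \left(- \frac{72653}{517644}\right) = -32752 - - \frac{731978975}{14379} = -32752 + \frac{731978975}{14379} = \frac{261037967}{14379}$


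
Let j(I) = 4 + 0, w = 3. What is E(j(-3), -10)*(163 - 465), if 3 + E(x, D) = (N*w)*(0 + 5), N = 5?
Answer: -21744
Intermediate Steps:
j(I) = 4
E(x, D) = 72 (E(x, D) = -3 + (5*3)*(0 + 5) = -3 + 15*5 = -3 + 75 = 72)
E(j(-3), -10)*(163 - 465) = 72*(163 - 465) = 72*(-302) = -21744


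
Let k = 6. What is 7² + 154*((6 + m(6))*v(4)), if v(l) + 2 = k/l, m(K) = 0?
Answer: -413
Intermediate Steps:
v(l) = -2 + 6/l
7² + 154*((6 + m(6))*v(4)) = 7² + 154*((6 + 0)*(-2 + 6/4)) = 49 + 154*(6*(-2 + 6*(¼))) = 49 + 154*(6*(-2 + 3/2)) = 49 + 154*(6*(-½)) = 49 + 154*(-3) = 49 - 462 = -413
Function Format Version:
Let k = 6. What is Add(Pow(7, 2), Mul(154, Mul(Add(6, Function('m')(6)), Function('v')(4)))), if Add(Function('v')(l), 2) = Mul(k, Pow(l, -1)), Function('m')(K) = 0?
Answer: -413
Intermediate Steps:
Function('v')(l) = Add(-2, Mul(6, Pow(l, -1)))
Add(Pow(7, 2), Mul(154, Mul(Add(6, Function('m')(6)), Function('v')(4)))) = Add(Pow(7, 2), Mul(154, Mul(Add(6, 0), Add(-2, Mul(6, Pow(4, -1)))))) = Add(49, Mul(154, Mul(6, Add(-2, Mul(6, Rational(1, 4)))))) = Add(49, Mul(154, Mul(6, Add(-2, Rational(3, 2))))) = Add(49, Mul(154, Mul(6, Rational(-1, 2)))) = Add(49, Mul(154, -3)) = Add(49, -462) = -413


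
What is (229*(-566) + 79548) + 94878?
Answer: 44812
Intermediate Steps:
(229*(-566) + 79548) + 94878 = (-129614 + 79548) + 94878 = -50066 + 94878 = 44812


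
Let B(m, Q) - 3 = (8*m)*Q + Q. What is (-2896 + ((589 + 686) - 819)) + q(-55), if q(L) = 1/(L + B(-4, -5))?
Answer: -251319/103 ≈ -2440.0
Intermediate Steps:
B(m, Q) = 3 + Q + 8*Q*m (B(m, Q) = 3 + ((8*m)*Q + Q) = 3 + (8*Q*m + Q) = 3 + (Q + 8*Q*m) = 3 + Q + 8*Q*m)
q(L) = 1/(158 + L) (q(L) = 1/(L + (3 - 5 + 8*(-5)*(-4))) = 1/(L + (3 - 5 + 160)) = 1/(L + 158) = 1/(158 + L))
(-2896 + ((589 + 686) - 819)) + q(-55) = (-2896 + ((589 + 686) - 819)) + 1/(158 - 55) = (-2896 + (1275 - 819)) + 1/103 = (-2896 + 456) + 1/103 = -2440 + 1/103 = -251319/103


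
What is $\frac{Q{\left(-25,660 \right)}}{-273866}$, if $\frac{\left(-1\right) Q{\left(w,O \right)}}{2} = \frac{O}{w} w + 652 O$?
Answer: $\frac{430980}{136933} \approx 3.1474$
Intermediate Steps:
$Q{\left(w,O \right)} = - 1306 O$ ($Q{\left(w,O \right)} = - 2 \left(\frac{O}{w} w + 652 O\right) = - 2 \left(O + 652 O\right) = - 2 \cdot 653 O = - 1306 O$)
$\frac{Q{\left(-25,660 \right)}}{-273866} = \frac{\left(-1306\right) 660}{-273866} = \left(-861960\right) \left(- \frac{1}{273866}\right) = \frac{430980}{136933}$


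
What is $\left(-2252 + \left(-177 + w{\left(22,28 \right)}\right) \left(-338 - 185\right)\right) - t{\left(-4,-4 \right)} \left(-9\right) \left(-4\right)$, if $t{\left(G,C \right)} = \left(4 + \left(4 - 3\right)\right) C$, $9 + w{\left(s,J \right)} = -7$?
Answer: $99407$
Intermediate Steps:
$w{\left(s,J \right)} = -16$ ($w{\left(s,J \right)} = -9 - 7 = -16$)
$t{\left(G,C \right)} = 5 C$ ($t{\left(G,C \right)} = \left(4 + \left(4 - 3\right)\right) C = \left(4 + 1\right) C = 5 C$)
$\left(-2252 + \left(-177 + w{\left(22,28 \right)}\right) \left(-338 - 185\right)\right) - t{\left(-4,-4 \right)} \left(-9\right) \left(-4\right) = \left(-2252 + \left(-177 - 16\right) \left(-338 - 185\right)\right) - 5 \left(-4\right) \left(-9\right) \left(-4\right) = \left(-2252 - -100939\right) - \left(-20\right) \left(-9\right) \left(-4\right) = \left(-2252 + 100939\right) - 180 \left(-4\right) = 98687 - -720 = 98687 + 720 = 99407$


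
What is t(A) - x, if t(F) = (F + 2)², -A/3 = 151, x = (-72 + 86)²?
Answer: 203205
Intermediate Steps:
x = 196 (x = 14² = 196)
A = -453 (A = -3*151 = -453)
t(F) = (2 + F)²
t(A) - x = (2 - 453)² - 1*196 = (-451)² - 196 = 203401 - 196 = 203205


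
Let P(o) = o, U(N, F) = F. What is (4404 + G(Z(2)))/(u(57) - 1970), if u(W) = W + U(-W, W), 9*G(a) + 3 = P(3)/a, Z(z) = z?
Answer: -26423/11136 ≈ -2.3728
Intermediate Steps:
G(a) = -⅓ + 1/(3*a) (G(a) = -⅓ + (3/a)/9 = -⅓ + 1/(3*a))
u(W) = 2*W (u(W) = W + W = 2*W)
(4404 + G(Z(2)))/(u(57) - 1970) = (4404 + (⅓)*(1 - 1*2)/2)/(2*57 - 1970) = (4404 + (⅓)*(½)*(1 - 2))/(114 - 1970) = (4404 + (⅓)*(½)*(-1))/(-1856) = (4404 - ⅙)*(-1/1856) = (26423/6)*(-1/1856) = -26423/11136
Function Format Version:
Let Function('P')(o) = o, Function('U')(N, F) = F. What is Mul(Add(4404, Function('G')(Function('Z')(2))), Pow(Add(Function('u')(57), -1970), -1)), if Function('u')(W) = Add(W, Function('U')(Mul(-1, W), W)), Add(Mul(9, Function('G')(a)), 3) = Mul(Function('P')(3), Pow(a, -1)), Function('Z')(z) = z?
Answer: Rational(-26423, 11136) ≈ -2.3728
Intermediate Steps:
Function('G')(a) = Add(Rational(-1, 3), Mul(Rational(1, 3), Pow(a, -1))) (Function('G')(a) = Add(Rational(-1, 3), Mul(Rational(1, 9), Mul(3, Pow(a, -1)))) = Add(Rational(-1, 3), Mul(Rational(1, 3), Pow(a, -1))))
Function('u')(W) = Mul(2, W) (Function('u')(W) = Add(W, W) = Mul(2, W))
Mul(Add(4404, Function('G')(Function('Z')(2))), Pow(Add(Function('u')(57), -1970), -1)) = Mul(Add(4404, Mul(Rational(1, 3), Pow(2, -1), Add(1, Mul(-1, 2)))), Pow(Add(Mul(2, 57), -1970), -1)) = Mul(Add(4404, Mul(Rational(1, 3), Rational(1, 2), Add(1, -2))), Pow(Add(114, -1970), -1)) = Mul(Add(4404, Mul(Rational(1, 3), Rational(1, 2), -1)), Pow(-1856, -1)) = Mul(Add(4404, Rational(-1, 6)), Rational(-1, 1856)) = Mul(Rational(26423, 6), Rational(-1, 1856)) = Rational(-26423, 11136)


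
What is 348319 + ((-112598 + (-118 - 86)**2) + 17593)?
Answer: 294930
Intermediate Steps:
348319 + ((-112598 + (-118 - 86)**2) + 17593) = 348319 + ((-112598 + (-204)**2) + 17593) = 348319 + ((-112598 + 41616) + 17593) = 348319 + (-70982 + 17593) = 348319 - 53389 = 294930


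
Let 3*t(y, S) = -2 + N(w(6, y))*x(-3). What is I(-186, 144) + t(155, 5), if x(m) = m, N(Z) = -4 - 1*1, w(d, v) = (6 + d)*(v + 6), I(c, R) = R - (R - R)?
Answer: 445/3 ≈ 148.33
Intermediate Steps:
I(c, R) = R (I(c, R) = R - 1*0 = R + 0 = R)
w(d, v) = (6 + d)*(6 + v)
N(Z) = -5 (N(Z) = -4 - 1 = -5)
t(y, S) = 13/3 (t(y, S) = (-2 - 5*(-3))/3 = (-2 + 15)/3 = (1/3)*13 = 13/3)
I(-186, 144) + t(155, 5) = 144 + 13/3 = 445/3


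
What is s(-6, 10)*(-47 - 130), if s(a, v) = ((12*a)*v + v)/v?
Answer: 12567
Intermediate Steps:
s(a, v) = (v + 12*a*v)/v (s(a, v) = (12*a*v + v)/v = (v + 12*a*v)/v)
s(-6, 10)*(-47 - 130) = (1 + 12*(-6))*(-47 - 130) = (1 - 72)*(-177) = -71*(-177) = 12567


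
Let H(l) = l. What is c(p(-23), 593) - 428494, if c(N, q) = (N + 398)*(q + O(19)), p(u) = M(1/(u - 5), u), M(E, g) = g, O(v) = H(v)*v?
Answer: -70744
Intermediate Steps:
O(v) = v**2 (O(v) = v*v = v**2)
p(u) = u
c(N, q) = (361 + q)*(398 + N) (c(N, q) = (N + 398)*(q + 19**2) = (398 + N)*(q + 361) = (398 + N)*(361 + q) = (361 + q)*(398 + N))
c(p(-23), 593) - 428494 = (143678 + 361*(-23) + 398*593 - 23*593) - 428494 = (143678 - 8303 + 236014 - 13639) - 428494 = 357750 - 428494 = -70744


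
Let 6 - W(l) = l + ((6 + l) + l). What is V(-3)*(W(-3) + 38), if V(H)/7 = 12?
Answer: 3948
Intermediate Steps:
V(H) = 84 (V(H) = 7*12 = 84)
W(l) = -3*l (W(l) = 6 - (l + ((6 + l) + l)) = 6 - (l + (6 + 2*l)) = 6 - (6 + 3*l) = 6 + (-6 - 3*l) = -3*l)
V(-3)*(W(-3) + 38) = 84*(-3*(-3) + 38) = 84*(9 + 38) = 84*47 = 3948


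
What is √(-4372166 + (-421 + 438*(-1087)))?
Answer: I*√4848693 ≈ 2202.0*I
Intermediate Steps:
√(-4372166 + (-421 + 438*(-1087))) = √(-4372166 + (-421 - 476106)) = √(-4372166 - 476527) = √(-4848693) = I*√4848693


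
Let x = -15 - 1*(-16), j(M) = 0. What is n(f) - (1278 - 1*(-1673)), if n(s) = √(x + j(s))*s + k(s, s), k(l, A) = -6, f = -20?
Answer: -2977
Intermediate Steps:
x = 1 (x = -15 + 16 = 1)
n(s) = -6 + s (n(s) = √(1 + 0)*s - 6 = √1*s - 6 = 1*s - 6 = s - 6 = -6 + s)
n(f) - (1278 - 1*(-1673)) = (-6 - 20) - (1278 - 1*(-1673)) = -26 - (1278 + 1673) = -26 - 1*2951 = -26 - 2951 = -2977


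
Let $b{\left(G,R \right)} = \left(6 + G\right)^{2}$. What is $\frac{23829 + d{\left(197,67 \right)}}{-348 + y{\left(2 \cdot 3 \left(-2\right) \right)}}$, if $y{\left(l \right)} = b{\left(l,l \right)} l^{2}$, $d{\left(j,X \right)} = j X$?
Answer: $\frac{9257}{1209} \approx 7.6567$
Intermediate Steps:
$d{\left(j,X \right)} = X j$
$y{\left(l \right)} = l^{2} \left(6 + l\right)^{2}$ ($y{\left(l \right)} = \left(6 + l\right)^{2} l^{2} = l^{2} \left(6 + l\right)^{2}$)
$\frac{23829 + d{\left(197,67 \right)}}{-348 + y{\left(2 \cdot 3 \left(-2\right) \right)}} = \frac{23829 + 67 \cdot 197}{-348 + \left(2 \cdot 3 \left(-2\right)\right)^{2} \left(6 + 2 \cdot 3 \left(-2\right)\right)^{2}} = \frac{23829 + 13199}{-348 + \left(6 \left(-2\right)\right)^{2} \left(6 + 6 \left(-2\right)\right)^{2}} = \frac{37028}{-348 + \left(-12\right)^{2} \left(6 - 12\right)^{2}} = \frac{37028}{-348 + 144 \left(-6\right)^{2}} = \frac{37028}{-348 + 144 \cdot 36} = \frac{37028}{-348 + 5184} = \frac{37028}{4836} = 37028 \cdot \frac{1}{4836} = \frac{9257}{1209}$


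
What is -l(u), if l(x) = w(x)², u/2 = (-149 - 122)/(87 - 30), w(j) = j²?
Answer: -86297287696/10556001 ≈ -8175.2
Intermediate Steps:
u = -542/57 (u = 2*((-149 - 122)/(87 - 30)) = 2*(-271/57) = -542/57 ≈ -9.5088)
l(x) = x⁴ (l(x) = (x²)² = x⁴)
-l(u) = -(-542/57)⁴ = -1*86297287696/10556001 = -86297287696/10556001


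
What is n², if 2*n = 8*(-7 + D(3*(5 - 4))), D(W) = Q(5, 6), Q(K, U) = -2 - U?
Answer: 3600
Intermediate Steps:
D(W) = -8 (D(W) = -2 - 1*6 = -2 - 6 = -8)
n = -60 (n = (8*(-7 - 8))/2 = (8*(-15))/2 = (½)*(-120) = -60)
n² = (-60)² = 3600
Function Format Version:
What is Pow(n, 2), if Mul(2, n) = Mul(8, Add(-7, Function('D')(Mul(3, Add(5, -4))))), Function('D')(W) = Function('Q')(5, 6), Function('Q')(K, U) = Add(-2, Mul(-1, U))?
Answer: 3600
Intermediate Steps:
Function('D')(W) = -8 (Function('D')(W) = Add(-2, Mul(-1, 6)) = Add(-2, -6) = -8)
n = -60 (n = Mul(Rational(1, 2), Mul(8, Add(-7, -8))) = Mul(Rational(1, 2), Mul(8, -15)) = Mul(Rational(1, 2), -120) = -60)
Pow(n, 2) = Pow(-60, 2) = 3600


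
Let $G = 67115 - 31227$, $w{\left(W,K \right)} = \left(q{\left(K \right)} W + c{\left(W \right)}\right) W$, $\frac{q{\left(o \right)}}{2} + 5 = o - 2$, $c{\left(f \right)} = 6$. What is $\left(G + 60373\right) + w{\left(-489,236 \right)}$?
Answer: $109610745$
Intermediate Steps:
$q{\left(o \right)} = -14 + 2 o$ ($q{\left(o \right)} = -10 + 2 \left(o - 2\right) = -10 + 2 \left(-2 + o\right) = -10 + \left(-4 + 2 o\right) = -14 + 2 o$)
$w{\left(W,K \right)} = W \left(6 + W \left(-14 + 2 K\right)\right)$ ($w{\left(W,K \right)} = \left(\left(-14 + 2 K\right) W + 6\right) W = \left(W \left(-14 + 2 K\right) + 6\right) W = \left(6 + W \left(-14 + 2 K\right)\right) W = W \left(6 + W \left(-14 + 2 K\right)\right)$)
$G = 35888$
$\left(G + 60373\right) + w{\left(-489,236 \right)} = \left(35888 + 60373\right) + 2 \left(-489\right) \left(3 - 489 \left(-7 + 236\right)\right) = 96261 + 2 \left(-489\right) \left(3 - 111981\right) = 96261 + 2 \left(-489\right) \left(-111978\right) = 96261 + 109514484 = 109610745$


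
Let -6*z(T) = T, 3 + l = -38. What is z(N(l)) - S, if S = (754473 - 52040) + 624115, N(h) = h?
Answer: -7959247/6 ≈ -1.3265e+6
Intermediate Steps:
l = -41 (l = -3 - 38 = -41)
z(T) = -T/6
S = 1326548 (S = 702433 + 624115 = 1326548)
z(N(l)) - S = -⅙*(-41) - 1*1326548 = 41/6 - 1326548 = -7959247/6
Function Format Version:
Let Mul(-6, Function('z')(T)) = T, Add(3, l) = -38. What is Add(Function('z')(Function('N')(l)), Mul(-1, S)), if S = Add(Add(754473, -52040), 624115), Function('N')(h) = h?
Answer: Rational(-7959247, 6) ≈ -1.3265e+6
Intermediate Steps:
l = -41 (l = Add(-3, -38) = -41)
Function('z')(T) = Mul(Rational(-1, 6), T)
S = 1326548 (S = Add(702433, 624115) = 1326548)
Add(Function('z')(Function('N')(l)), Mul(-1, S)) = Add(Mul(Rational(-1, 6), -41), Mul(-1, 1326548)) = Add(Rational(41, 6), -1326548) = Rational(-7959247, 6)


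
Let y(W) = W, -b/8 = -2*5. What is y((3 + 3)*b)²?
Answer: 230400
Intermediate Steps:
b = 80 (b = -(-16)*5 = -8*(-10) = 80)
y((3 + 3)*b)² = ((3 + 3)*80)² = (6*80)² = 480² = 230400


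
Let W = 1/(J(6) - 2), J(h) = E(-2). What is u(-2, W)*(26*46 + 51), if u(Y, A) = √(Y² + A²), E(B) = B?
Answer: 1247*√65/4 ≈ 2513.4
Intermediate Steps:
J(h) = -2
W = -¼ (W = 1/(-2 - 2) = 1/(-4) = -¼ ≈ -0.25000)
u(Y, A) = √(A² + Y²)
u(-2, W)*(26*46 + 51) = √((-¼)² + (-2)²)*(26*46 + 51) = √(1/16 + 4)*(1196 + 51) = √(65/16)*1247 = (√65/4)*1247 = 1247*√65/4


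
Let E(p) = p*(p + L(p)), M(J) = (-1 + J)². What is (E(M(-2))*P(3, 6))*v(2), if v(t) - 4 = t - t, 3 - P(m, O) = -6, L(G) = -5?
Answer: 1296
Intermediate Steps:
P(m, O) = 9 (P(m, O) = 3 - 1*(-6) = 3 + 6 = 9)
v(t) = 4 (v(t) = 4 + (t - t) = 4 + 0 = 4)
E(p) = p*(-5 + p) (E(p) = p*(p - 5) = p*(-5 + p))
(E(M(-2))*P(3, 6))*v(2) = (((-1 - 2)²*(-5 + (-1 - 2)²))*9)*4 = (((-3)²*(-5 + (-3)²))*9)*4 = ((9*(-5 + 9))*9)*4 = ((9*4)*9)*4 = (36*9)*4 = 324*4 = 1296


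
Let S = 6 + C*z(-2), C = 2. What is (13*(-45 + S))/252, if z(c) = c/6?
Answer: -221/108 ≈ -2.0463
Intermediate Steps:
z(c) = c/6 (z(c) = c*(⅙) = c/6)
S = 16/3 (S = 6 + 2*((⅙)*(-2)) = 6 + 2*(-⅓) = 6 - ⅔ = 16/3 ≈ 5.3333)
(13*(-45 + S))/252 = (13*(-45 + 16/3))/252 = (13*(-119/3))*(1/252) = -1547/3*1/252 = -221/108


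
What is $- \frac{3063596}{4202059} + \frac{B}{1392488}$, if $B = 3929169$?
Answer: $\frac{12244579292123}{5851316732792} \approx 2.0926$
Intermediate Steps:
$- \frac{3063596}{4202059} + \frac{B}{1392488} = - \frac{3063596}{4202059} + \frac{3929169}{1392488} = \frac{12244579292123}{5851316732792}$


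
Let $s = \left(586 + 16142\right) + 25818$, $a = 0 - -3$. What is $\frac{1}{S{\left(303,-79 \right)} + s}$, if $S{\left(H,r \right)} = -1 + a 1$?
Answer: $\frac{1}{42548} \approx 2.3503 \cdot 10^{-5}$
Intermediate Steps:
$a = 3$ ($a = 0 + 3 = 3$)
$S{\left(H,r \right)} = 2$ ($S{\left(H,r \right)} = -1 + 3 \cdot 1 = -1 + 3 = 2$)
$s = 42546$ ($s = 16728 + 25818 = 42546$)
$\frac{1}{S{\left(303,-79 \right)} + s} = \frac{1}{2 + 42546} = \frac{1}{42548}$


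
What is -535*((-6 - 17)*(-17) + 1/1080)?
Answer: -45184067/216 ≈ -2.0919e+5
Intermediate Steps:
-535*((-6 - 17)*(-17) + 1/1080) = -535*(-23*(-17) + 1/1080) = -535*(391 + 1/1080) = -535*422281/1080 = -45184067/216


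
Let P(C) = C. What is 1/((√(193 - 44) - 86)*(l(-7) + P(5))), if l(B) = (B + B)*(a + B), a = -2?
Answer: -86/949357 - √149/949357 ≈ -0.00010345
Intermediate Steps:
l(B) = 2*B*(-2 + B) (l(B) = (B + B)*(-2 + B) = (2*B)*(-2 + B) = 2*B*(-2 + B))
1/((√(193 - 44) - 86)*(l(-7) + P(5))) = 1/((√(193 - 44) - 86)*(2*(-7)*(-2 - 7) + 5)) = 1/((√149 - 86)*(2*(-7)*(-9) + 5)) = 1/((-86 + √149)*(126 + 5)) = 1/((-86 + √149)*131) = 1/(-11266 + 131*√149)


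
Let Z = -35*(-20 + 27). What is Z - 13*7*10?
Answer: -1155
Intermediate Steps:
Z = -245 (Z = -35*7 = -245)
Z - 13*7*10 = -245 - 13*7*10 = -245 - 91*10 = -245 - 1*910 = -245 - 910 = -1155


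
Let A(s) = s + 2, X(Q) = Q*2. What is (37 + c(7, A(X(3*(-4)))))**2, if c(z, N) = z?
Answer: 1936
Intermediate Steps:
X(Q) = 2*Q
A(s) = 2 + s
(37 + c(7, A(X(3*(-4)))))**2 = (37 + 7)**2 = 44**2 = 1936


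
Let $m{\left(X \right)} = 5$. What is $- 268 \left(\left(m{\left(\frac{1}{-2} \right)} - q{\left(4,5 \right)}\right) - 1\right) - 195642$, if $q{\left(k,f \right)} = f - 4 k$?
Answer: $-199662$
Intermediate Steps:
$- 268 \left(\left(m{\left(\frac{1}{-2} \right)} - q{\left(4,5 \right)}\right) - 1\right) - 195642 = - 268 \left(\left(5 - \left(5 - 16\right)\right) - 1\right) - 195642 = - 268 \left(\left(5 - -11\right) - 1\right) - 195642 = - 268 \left(\left(5 + 11\right) - 1\right) - 195642 = - 268 \left(16 - 1\right) - 195642 = \left(-268\right) 15 - 195642 = -4020 - 195642 = -199662$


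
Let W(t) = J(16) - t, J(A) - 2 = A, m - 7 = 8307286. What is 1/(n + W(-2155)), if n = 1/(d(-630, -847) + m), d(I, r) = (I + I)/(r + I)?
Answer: 1752839003/3808919153730 ≈ 0.00046019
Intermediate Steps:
m = 8307293 (m = 7 + 8307286 = 8307293)
J(A) = 2 + A
W(t) = 18 - t (W(t) = (2 + 16) - t = 18 - t)
d(I, r) = 2*I/(I + r) (d(I, r) = (2*I)/(I + r) = 2*I/(I + r))
n = 211/1752839003 (n = 1/(2*(-630)/(-630 - 847) + 8307293) = 1/(2*(-630)/(-1477) + 8307293) = 1/(2*(-630)*(-1/1477) + 8307293) = 1/(180/211 + 8307293) = 1/(1752839003/211) = 211/1752839003 ≈ 1.2038e-7)
1/(n + W(-2155)) = 1/(211/1752839003 + (18 - 1*(-2155))) = 1/(211/1752839003 + (18 + 2155)) = 1/(211/1752839003 + 2173) = 1/(3808919153730/1752839003) = 1752839003/3808919153730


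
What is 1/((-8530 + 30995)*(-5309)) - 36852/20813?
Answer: -4395215896433/2482297514905 ≈ -1.7706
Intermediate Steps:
1/((-8530 + 30995)*(-5309)) - 36852/20813 = -1/5309/22465 - 36852*1/20813 = (1/22465)*(-1/5309) - 36852/20813 = -1/119266685 - 36852/20813 = -4395215896433/2482297514905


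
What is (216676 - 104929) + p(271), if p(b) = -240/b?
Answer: 30283197/271 ≈ 1.1175e+5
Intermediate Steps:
(216676 - 104929) + p(271) = (216676 - 104929) - 240/271 = 111747 - 240*1/271 = 111747 - 240/271 = 30283197/271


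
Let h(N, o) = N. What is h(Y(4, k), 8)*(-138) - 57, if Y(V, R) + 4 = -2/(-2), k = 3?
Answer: 357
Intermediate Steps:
Y(V, R) = -3 (Y(V, R) = -4 - 2/(-2) = -4 - 2*(-½) = -4 + 1 = -3)
h(Y(4, k), 8)*(-138) - 57 = -3*(-138) - 57 = 414 - 57 = 357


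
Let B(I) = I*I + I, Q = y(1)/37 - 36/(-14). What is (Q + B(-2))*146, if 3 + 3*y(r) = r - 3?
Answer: 513482/777 ≈ 660.85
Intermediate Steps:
y(r) = -2 + r/3 (y(r) = -1 + (r - 3)/3 = -1 + (-3 + r)/3 = -1 + (-1 + r/3) = -2 + r/3)
Q = 1963/777 (Q = (-2 + (1/3)*1)/37 - 36/(-14) = (-2 + 1/3)*(1/37) - 36*(-1/14) = -5/3*1/37 + 18/7 = -5/111 + 18/7 = 1963/777 ≈ 2.5264)
B(I) = I + I**2 (B(I) = I**2 + I = I + I**2)
(Q + B(-2))*146 = (1963/777 - 2*(1 - 2))*146 = (1963/777 - 2*(-1))*146 = (1963/777 + 2)*146 = (3517/777)*146 = 513482/777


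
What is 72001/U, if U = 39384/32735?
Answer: 2356952735/39384 ≈ 59845.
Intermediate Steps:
U = 39384/32735 (U = 39384*(1/32735) = 39384/32735 ≈ 1.2031)
72001/U = 72001/(39384/32735) = 72001*(32735/39384) = 2356952735/39384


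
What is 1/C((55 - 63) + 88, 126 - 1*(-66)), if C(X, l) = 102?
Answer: 1/102 ≈ 0.0098039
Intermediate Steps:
1/C((55 - 63) + 88, 126 - 1*(-66)) = 1/102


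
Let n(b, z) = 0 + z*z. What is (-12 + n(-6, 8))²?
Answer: 2704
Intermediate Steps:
n(b, z) = z² (n(b, z) = 0 + z² = z²)
(-12 + n(-6, 8))² = (-12 + 8²)² = (-12 + 64)² = 52² = 2704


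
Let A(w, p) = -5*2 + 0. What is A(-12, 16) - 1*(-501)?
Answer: 491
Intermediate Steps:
A(w, p) = -10 (A(w, p) = -10 + 0 = -10)
A(-12, 16) - 1*(-501) = -10 - 1*(-501) = -10 + 501 = 491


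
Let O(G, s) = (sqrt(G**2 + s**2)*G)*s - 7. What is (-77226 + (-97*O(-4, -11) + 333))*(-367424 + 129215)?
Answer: 18154860726 + 1016676012*sqrt(137) ≈ 3.0055e+10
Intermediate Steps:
O(G, s) = -7 + G*s*sqrt(G**2 + s**2) (O(G, s) = (G*sqrt(G**2 + s**2))*s - 7 = G*s*sqrt(G**2 + s**2) - 7 = -7 + G*s*sqrt(G**2 + s**2))
(-77226 + (-97*O(-4, -11) + 333))*(-367424 + 129215) = (-77226 + (-97*(-7 - 4*(-11)*sqrt((-4)**2 + (-11)**2)) + 333))*(-367424 + 129215) = (-77226 + (-97*(-7 - 4*(-11)*sqrt(16 + 121)) + 333))*(-238209) = (-77226 + (-97*(-7 - 4*(-11)*sqrt(137)) + 333))*(-238209) = (-77226 + (-97*(-7 + 44*sqrt(137)) + 333))*(-238209) = (-77226 + ((679 - 4268*sqrt(137)) + 333))*(-238209) = (-77226 + (1012 - 4268*sqrt(137)))*(-238209) = (-76214 - 4268*sqrt(137))*(-238209) = 18154860726 + 1016676012*sqrt(137)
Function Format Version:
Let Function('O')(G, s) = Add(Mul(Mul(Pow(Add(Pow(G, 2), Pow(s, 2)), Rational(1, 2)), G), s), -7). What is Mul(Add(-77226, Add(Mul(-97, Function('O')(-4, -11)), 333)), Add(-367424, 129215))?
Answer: Add(18154860726, Mul(1016676012, Pow(137, Rational(1, 2)))) ≈ 3.0055e+10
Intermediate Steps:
Function('O')(G, s) = Add(-7, Mul(G, s, Pow(Add(Pow(G, 2), Pow(s, 2)), Rational(1, 2)))) (Function('O')(G, s) = Add(Mul(Mul(G, Pow(Add(Pow(G, 2), Pow(s, 2)), Rational(1, 2))), s), -7) = Add(Mul(G, s, Pow(Add(Pow(G, 2), Pow(s, 2)), Rational(1, 2))), -7) = Add(-7, Mul(G, s, Pow(Add(Pow(G, 2), Pow(s, 2)), Rational(1, 2)))))
Mul(Add(-77226, Add(Mul(-97, Function('O')(-4, -11)), 333)), Add(-367424, 129215)) = Mul(Add(-77226, Add(Mul(-97, Add(-7, Mul(-4, -11, Pow(Add(Pow(-4, 2), Pow(-11, 2)), Rational(1, 2))))), 333)), Add(-367424, 129215)) = Mul(Add(-77226, Add(Mul(-97, Add(-7, Mul(-4, -11, Pow(Add(16, 121), Rational(1, 2))))), 333)), -238209) = Mul(Add(-77226, Add(Mul(-97, Add(-7, Mul(-4, -11, Pow(137, Rational(1, 2))))), 333)), -238209) = Mul(Add(-77226, Add(Mul(-97, Add(-7, Mul(44, Pow(137, Rational(1, 2))))), 333)), -238209) = Mul(Add(-77226, Add(Add(679, Mul(-4268, Pow(137, Rational(1, 2)))), 333)), -238209) = Mul(Add(-77226, Add(1012, Mul(-4268, Pow(137, Rational(1, 2))))), -238209) = Mul(Add(-76214, Mul(-4268, Pow(137, Rational(1, 2)))), -238209) = Add(18154860726, Mul(1016676012, Pow(137, Rational(1, 2))))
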